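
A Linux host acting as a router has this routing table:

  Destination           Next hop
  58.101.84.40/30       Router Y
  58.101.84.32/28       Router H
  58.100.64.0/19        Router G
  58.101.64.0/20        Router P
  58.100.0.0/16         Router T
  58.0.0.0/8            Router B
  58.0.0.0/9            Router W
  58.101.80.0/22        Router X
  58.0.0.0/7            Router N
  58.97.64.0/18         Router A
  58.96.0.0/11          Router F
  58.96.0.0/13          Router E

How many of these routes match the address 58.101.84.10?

5

Prefixes containing 58.101.84.10:
  58.0.0.0/7 (58.0.0.0 - 59.255.255.255)
  58.0.0.0/8 (58.0.0.0 - 58.255.255.255)
  58.0.0.0/9 (58.0.0.0 - 58.127.255.255)
  58.96.0.0/11 (58.96.0.0 - 58.127.255.255)
  58.96.0.0/13 (58.96.0.0 - 58.103.255.255)
Total matching entries: 5.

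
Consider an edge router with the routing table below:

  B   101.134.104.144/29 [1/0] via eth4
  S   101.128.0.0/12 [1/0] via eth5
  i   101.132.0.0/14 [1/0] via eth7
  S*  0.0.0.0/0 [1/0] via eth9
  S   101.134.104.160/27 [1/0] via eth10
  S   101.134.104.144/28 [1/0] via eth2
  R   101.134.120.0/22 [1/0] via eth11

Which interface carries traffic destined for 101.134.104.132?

Routes whose prefix contains 101.134.104.132:
  0.0.0.0/0 (default, matches everything) -> eth9
  101.128.0.0/12 (101.128.0.0 - 101.143.255.255) -> eth5
  101.132.0.0/14 (101.132.0.0 - 101.135.255.255) -> eth7
More-specific entries that do NOT match:
  101.134.104.144/29 (101.134.104.144 - 101.134.104.151) does not contain 101.134.104.132
  101.134.104.144/28 (101.134.104.144 - 101.134.104.159) does not contain 101.134.104.132
  101.134.104.160/27 (101.134.104.160 - 101.134.104.191) does not contain 101.134.104.132
  101.134.120.0/22 (101.134.120.0 - 101.134.123.255) does not contain 101.134.104.132
Longest matching prefix is /14 -> interface eth7.

eth7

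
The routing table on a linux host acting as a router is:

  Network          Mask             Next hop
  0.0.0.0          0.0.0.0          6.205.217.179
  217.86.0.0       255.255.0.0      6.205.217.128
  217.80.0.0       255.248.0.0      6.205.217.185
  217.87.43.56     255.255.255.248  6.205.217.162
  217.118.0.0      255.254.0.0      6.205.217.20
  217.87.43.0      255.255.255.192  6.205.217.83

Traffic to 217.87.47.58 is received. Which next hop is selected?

6.205.217.185

Routes whose prefix contains 217.87.47.58:
  0.0.0.0/0 (default, matches everything) -> 6.205.217.179
  217.80.0.0/13 (217.80.0.0 - 217.87.255.255) -> 6.205.217.185
More-specific entries that do NOT match:
  217.87.43.56/29 (217.87.43.56 - 217.87.43.63) does not contain 217.87.47.58
  217.87.43.0/26 (217.87.43.0 - 217.87.43.63) does not contain 217.87.47.58
  217.86.0.0/16 (217.86.0.0 - 217.86.255.255) does not contain 217.87.47.58
  217.118.0.0/15 (217.118.0.0 - 217.119.255.255) does not contain 217.87.47.58
Longest matching prefix is /13 -> next hop 6.205.217.185.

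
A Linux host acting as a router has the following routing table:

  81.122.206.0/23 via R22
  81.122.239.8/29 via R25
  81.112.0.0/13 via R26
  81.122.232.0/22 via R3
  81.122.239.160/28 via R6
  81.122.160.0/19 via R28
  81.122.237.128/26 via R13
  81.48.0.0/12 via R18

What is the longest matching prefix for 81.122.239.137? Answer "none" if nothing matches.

none

81.122.239.137 is outside every listed prefix and there is no default route.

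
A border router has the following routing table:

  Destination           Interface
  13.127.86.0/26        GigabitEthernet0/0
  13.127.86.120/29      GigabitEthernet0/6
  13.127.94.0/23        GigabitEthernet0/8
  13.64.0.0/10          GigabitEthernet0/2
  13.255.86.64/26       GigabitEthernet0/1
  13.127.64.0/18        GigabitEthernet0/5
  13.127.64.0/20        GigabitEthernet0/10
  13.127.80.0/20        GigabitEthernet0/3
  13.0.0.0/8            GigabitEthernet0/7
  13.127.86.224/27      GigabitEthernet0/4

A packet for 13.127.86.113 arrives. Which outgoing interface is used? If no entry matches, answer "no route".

GigabitEthernet0/3

Routes whose prefix contains 13.127.86.113:
  13.0.0.0/8 (13.0.0.0 - 13.255.255.255) -> GigabitEthernet0/7
  13.64.0.0/10 (13.64.0.0 - 13.127.255.255) -> GigabitEthernet0/2
  13.127.64.0/18 (13.127.64.0 - 13.127.127.255) -> GigabitEthernet0/5
  13.127.80.0/20 (13.127.80.0 - 13.127.95.255) -> GigabitEthernet0/3
More-specific entries that do NOT match:
  13.127.86.120/29 (13.127.86.120 - 13.127.86.127) does not contain 13.127.86.113
  13.127.86.224/27 (13.127.86.224 - 13.127.86.255) does not contain 13.127.86.113
  13.127.86.0/26 (13.127.86.0 - 13.127.86.63) does not contain 13.127.86.113
  13.255.86.64/26 (13.255.86.64 - 13.255.86.127) does not contain 13.127.86.113
  13.127.94.0/23 (13.127.94.0 - 13.127.95.255) does not contain 13.127.86.113
Longest matching prefix is /20 -> interface GigabitEthernet0/3.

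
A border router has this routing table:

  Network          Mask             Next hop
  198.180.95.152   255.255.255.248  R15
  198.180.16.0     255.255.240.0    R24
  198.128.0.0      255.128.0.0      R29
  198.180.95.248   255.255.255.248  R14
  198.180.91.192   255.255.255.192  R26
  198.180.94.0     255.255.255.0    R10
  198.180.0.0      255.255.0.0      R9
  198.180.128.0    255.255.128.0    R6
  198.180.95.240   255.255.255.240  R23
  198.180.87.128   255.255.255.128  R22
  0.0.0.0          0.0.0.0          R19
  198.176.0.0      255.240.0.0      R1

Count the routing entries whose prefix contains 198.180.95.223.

4

Prefixes containing 198.180.95.223:
  0.0.0.0/0 (default, matches everything)
  198.128.0.0/9 (198.128.0.0 - 198.255.255.255)
  198.176.0.0/12 (198.176.0.0 - 198.191.255.255)
  198.180.0.0/16 (198.180.0.0 - 198.180.255.255)
Total matching entries: 4.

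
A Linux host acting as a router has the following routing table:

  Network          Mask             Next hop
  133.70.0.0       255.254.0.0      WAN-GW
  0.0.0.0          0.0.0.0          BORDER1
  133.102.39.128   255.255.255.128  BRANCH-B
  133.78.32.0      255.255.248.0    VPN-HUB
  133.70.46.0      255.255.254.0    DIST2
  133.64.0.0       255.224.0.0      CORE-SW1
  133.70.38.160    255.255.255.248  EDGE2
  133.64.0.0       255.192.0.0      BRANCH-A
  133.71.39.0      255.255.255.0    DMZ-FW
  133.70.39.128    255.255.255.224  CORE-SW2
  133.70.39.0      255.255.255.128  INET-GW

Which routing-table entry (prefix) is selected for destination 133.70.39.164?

Entries matching 133.70.39.164:
  0.0.0.0/0 (default, matches everything)
  133.64.0.0/10 (133.64.0.0 - 133.127.255.255)
  133.64.0.0/11 (133.64.0.0 - 133.95.255.255)
  133.70.0.0/15 (133.70.0.0 - 133.71.255.255)
Most specific is 133.70.0.0/15.

133.70.0.0/15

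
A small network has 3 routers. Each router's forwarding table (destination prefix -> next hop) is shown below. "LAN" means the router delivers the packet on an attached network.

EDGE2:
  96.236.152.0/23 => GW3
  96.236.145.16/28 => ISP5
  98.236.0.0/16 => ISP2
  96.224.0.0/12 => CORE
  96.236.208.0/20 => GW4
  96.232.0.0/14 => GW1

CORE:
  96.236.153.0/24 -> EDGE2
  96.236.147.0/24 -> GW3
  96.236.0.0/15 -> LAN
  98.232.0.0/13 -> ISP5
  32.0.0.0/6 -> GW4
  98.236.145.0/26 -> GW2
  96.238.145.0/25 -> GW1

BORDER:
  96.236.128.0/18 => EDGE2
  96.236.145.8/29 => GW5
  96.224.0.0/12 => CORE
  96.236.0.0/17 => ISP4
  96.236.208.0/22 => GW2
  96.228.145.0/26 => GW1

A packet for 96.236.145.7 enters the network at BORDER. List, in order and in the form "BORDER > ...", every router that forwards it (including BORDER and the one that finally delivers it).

At BORDER: longest match for 96.236.145.7 is 96.236.128.0/18 -> EDGE2
At EDGE2: longest match for 96.236.145.7 is 96.224.0.0/12 -> CORE
At CORE: longest match for 96.236.145.7 is 96.236.0.0/15 -> LAN

BORDER > EDGE2 > CORE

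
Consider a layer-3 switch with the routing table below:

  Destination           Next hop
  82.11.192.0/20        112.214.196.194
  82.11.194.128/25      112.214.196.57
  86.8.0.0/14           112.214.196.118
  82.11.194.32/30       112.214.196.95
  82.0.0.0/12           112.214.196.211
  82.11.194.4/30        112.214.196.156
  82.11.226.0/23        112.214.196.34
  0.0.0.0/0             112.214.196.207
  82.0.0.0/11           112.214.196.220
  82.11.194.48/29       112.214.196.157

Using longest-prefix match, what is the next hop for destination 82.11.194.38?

Routes whose prefix contains 82.11.194.38:
  0.0.0.0/0 (default, matches everything) -> 112.214.196.207
  82.0.0.0/11 (82.0.0.0 - 82.31.255.255) -> 112.214.196.220
  82.0.0.0/12 (82.0.0.0 - 82.15.255.255) -> 112.214.196.211
  82.11.192.0/20 (82.11.192.0 - 82.11.207.255) -> 112.214.196.194
More-specific entries that do NOT match:
  82.11.194.32/30 (82.11.194.32 - 82.11.194.35) does not contain 82.11.194.38
  82.11.194.4/30 (82.11.194.4 - 82.11.194.7) does not contain 82.11.194.38
  82.11.194.48/29 (82.11.194.48 - 82.11.194.55) does not contain 82.11.194.38
  82.11.194.128/25 (82.11.194.128 - 82.11.194.255) does not contain 82.11.194.38
  82.11.226.0/23 (82.11.226.0 - 82.11.227.255) does not contain 82.11.194.38
Longest matching prefix is /20 -> next hop 112.214.196.194.

112.214.196.194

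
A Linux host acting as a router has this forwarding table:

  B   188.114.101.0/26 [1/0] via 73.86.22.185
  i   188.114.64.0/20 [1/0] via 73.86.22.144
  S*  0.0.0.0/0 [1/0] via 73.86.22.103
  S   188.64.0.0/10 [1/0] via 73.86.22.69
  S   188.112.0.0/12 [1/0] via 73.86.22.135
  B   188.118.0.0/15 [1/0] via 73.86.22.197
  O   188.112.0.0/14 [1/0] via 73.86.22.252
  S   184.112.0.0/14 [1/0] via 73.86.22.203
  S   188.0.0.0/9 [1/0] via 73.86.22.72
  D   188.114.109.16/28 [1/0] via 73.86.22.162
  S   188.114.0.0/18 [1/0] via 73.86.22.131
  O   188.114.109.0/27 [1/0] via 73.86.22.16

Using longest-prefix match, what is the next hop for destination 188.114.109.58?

Routes whose prefix contains 188.114.109.58:
  0.0.0.0/0 (default, matches everything) -> 73.86.22.103
  188.0.0.0/9 (188.0.0.0 - 188.127.255.255) -> 73.86.22.72
  188.64.0.0/10 (188.64.0.0 - 188.127.255.255) -> 73.86.22.69
  188.112.0.0/12 (188.112.0.0 - 188.127.255.255) -> 73.86.22.135
  188.112.0.0/14 (188.112.0.0 - 188.115.255.255) -> 73.86.22.252
More-specific entries that do NOT match:
  188.114.109.16/28 (188.114.109.16 - 188.114.109.31) does not contain 188.114.109.58
  188.114.109.0/27 (188.114.109.0 - 188.114.109.31) does not contain 188.114.109.58
  188.114.101.0/26 (188.114.101.0 - 188.114.101.63) does not contain 188.114.109.58
  188.114.64.0/20 (188.114.64.0 - 188.114.79.255) does not contain 188.114.109.58
  188.114.0.0/18 (188.114.0.0 - 188.114.63.255) does not contain 188.114.109.58
  188.118.0.0/15 (188.118.0.0 - 188.119.255.255) does not contain 188.114.109.58
Longest matching prefix is /14 -> next hop 73.86.22.252.

73.86.22.252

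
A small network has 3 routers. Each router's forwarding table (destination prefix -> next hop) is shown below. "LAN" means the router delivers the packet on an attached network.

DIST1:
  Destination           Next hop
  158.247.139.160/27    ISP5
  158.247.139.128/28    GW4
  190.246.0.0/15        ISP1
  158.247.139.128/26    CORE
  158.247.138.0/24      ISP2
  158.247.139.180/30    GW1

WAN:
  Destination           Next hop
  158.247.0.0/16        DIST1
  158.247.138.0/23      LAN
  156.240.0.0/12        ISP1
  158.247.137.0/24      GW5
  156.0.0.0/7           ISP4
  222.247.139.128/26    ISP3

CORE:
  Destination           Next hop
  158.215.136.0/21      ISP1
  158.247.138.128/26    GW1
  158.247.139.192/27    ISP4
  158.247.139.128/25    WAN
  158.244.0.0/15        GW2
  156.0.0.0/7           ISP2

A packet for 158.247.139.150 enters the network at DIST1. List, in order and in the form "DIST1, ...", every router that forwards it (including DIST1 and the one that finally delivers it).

DIST1, CORE, WAN

At DIST1: longest match for 158.247.139.150 is 158.247.139.128/26 -> CORE
At CORE: longest match for 158.247.139.150 is 158.247.139.128/25 -> WAN
At WAN: longest match for 158.247.139.150 is 158.247.138.0/23 -> LAN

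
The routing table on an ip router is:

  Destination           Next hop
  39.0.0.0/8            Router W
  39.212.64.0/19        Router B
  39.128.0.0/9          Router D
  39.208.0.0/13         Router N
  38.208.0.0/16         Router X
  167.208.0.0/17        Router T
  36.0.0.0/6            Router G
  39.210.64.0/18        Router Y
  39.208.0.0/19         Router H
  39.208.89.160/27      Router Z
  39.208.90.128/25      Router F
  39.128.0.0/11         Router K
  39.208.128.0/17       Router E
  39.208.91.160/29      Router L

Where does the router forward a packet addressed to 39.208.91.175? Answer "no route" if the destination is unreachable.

Routes whose prefix contains 39.208.91.175:
  36.0.0.0/6 (36.0.0.0 - 39.255.255.255) -> Router G
  39.0.0.0/8 (39.0.0.0 - 39.255.255.255) -> Router W
  39.128.0.0/9 (39.128.0.0 - 39.255.255.255) -> Router D
  39.208.0.0/13 (39.208.0.0 - 39.215.255.255) -> Router N
More-specific entries that do NOT match:
  39.208.91.160/29 (39.208.91.160 - 39.208.91.167) does not contain 39.208.91.175
  39.208.89.160/27 (39.208.89.160 - 39.208.89.191) does not contain 39.208.91.175
  39.208.90.128/25 (39.208.90.128 - 39.208.90.255) does not contain 39.208.91.175
  39.212.64.0/19 (39.212.64.0 - 39.212.95.255) does not contain 39.208.91.175
  39.208.0.0/19 (39.208.0.0 - 39.208.31.255) does not contain 39.208.91.175
  39.210.64.0/18 (39.210.64.0 - 39.210.127.255) does not contain 39.208.91.175
  167.208.0.0/17 (167.208.0.0 - 167.208.127.255) does not contain 39.208.91.175
  39.208.128.0/17 (39.208.128.0 - 39.208.255.255) does not contain 39.208.91.175
  38.208.0.0/16 (38.208.0.0 - 38.208.255.255) does not contain 39.208.91.175
Longest matching prefix is /13 -> next hop Router N.

Router N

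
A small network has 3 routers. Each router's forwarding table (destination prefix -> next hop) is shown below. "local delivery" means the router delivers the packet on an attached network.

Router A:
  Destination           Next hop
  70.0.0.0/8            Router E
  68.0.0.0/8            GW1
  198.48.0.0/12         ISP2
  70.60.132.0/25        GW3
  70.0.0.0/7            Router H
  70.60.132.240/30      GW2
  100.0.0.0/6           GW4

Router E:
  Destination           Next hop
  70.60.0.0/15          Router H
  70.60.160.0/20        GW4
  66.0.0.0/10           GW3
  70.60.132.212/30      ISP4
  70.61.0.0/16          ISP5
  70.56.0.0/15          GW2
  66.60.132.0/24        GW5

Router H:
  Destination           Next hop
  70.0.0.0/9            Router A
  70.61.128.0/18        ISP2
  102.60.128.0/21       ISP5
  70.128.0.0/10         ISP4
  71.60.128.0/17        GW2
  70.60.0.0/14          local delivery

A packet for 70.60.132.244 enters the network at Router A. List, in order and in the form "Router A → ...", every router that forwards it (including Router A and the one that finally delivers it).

Router A → Router E → Router H

At Router A: longest match for 70.60.132.244 is 70.0.0.0/8 -> Router E
At Router E: longest match for 70.60.132.244 is 70.60.0.0/15 -> Router H
At Router H: longest match for 70.60.132.244 is 70.60.0.0/14 -> local delivery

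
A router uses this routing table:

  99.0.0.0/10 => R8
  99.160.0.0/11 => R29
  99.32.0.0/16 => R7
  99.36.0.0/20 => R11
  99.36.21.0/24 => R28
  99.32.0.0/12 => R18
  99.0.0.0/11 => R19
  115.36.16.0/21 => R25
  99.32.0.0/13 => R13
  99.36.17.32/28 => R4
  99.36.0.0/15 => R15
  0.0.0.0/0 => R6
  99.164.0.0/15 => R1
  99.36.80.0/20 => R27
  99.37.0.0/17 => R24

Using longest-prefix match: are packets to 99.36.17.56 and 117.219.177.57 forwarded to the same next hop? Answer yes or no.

99.36.17.56: longest match 99.36.0.0/15 -> R15
117.219.177.57: longest match 0.0.0.0/0 -> R6

no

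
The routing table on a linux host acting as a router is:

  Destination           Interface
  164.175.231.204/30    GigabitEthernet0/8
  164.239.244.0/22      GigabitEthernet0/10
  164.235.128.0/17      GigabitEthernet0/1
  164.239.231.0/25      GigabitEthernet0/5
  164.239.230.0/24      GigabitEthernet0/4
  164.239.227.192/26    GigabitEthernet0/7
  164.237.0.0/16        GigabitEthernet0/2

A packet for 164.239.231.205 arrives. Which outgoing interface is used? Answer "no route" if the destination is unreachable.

no route

No entry's prefix contains 164.239.231.205; there is no default route.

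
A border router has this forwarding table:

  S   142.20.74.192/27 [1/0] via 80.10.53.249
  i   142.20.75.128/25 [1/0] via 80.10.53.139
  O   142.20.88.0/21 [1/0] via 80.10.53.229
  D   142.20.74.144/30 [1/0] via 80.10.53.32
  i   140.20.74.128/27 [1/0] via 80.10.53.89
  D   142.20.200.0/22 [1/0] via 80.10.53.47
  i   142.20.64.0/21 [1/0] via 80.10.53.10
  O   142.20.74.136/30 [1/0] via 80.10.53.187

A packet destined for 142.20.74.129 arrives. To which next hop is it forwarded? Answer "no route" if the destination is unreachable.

no route

No entry's prefix contains 142.20.74.129; there is no default route.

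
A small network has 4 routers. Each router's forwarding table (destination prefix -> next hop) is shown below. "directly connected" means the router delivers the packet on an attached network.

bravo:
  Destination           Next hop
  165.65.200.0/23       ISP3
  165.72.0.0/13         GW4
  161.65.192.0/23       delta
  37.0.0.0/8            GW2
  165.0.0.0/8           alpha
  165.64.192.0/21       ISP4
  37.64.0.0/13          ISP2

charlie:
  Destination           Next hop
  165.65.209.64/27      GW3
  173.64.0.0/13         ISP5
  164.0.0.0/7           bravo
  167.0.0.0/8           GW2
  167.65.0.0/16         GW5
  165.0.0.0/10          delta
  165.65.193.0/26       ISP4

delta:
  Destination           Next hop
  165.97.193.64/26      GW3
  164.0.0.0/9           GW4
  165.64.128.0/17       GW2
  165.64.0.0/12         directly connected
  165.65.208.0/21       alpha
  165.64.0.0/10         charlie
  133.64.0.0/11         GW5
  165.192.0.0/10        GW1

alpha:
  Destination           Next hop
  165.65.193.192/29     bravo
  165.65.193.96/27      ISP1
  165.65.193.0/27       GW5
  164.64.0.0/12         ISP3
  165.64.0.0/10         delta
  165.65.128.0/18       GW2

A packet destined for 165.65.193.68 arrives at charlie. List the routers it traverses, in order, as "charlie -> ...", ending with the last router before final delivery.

At charlie: longest match for 165.65.193.68 is 164.0.0.0/7 -> bravo
At bravo: longest match for 165.65.193.68 is 165.0.0.0/8 -> alpha
At alpha: longest match for 165.65.193.68 is 165.64.0.0/10 -> delta
At delta: longest match for 165.65.193.68 is 165.64.0.0/12 -> directly connected

charlie -> bravo -> alpha -> delta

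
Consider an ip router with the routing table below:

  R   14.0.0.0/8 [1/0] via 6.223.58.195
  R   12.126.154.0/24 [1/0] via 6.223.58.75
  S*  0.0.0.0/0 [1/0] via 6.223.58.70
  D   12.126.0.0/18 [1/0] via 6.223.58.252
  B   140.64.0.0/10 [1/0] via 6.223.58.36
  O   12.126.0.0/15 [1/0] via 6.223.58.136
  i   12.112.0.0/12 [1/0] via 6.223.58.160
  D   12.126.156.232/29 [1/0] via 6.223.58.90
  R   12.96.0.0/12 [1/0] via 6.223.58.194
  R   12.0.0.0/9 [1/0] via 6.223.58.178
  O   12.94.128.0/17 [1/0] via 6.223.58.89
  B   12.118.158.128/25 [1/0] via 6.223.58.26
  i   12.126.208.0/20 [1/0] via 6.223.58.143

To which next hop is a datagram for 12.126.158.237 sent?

Routes whose prefix contains 12.126.158.237:
  0.0.0.0/0 (default, matches everything) -> 6.223.58.70
  12.0.0.0/9 (12.0.0.0 - 12.127.255.255) -> 6.223.58.178
  12.112.0.0/12 (12.112.0.0 - 12.127.255.255) -> 6.223.58.160
  12.126.0.0/15 (12.126.0.0 - 12.127.255.255) -> 6.223.58.136
More-specific entries that do NOT match:
  12.126.156.232/29 (12.126.156.232 - 12.126.156.239) does not contain 12.126.158.237
  12.118.158.128/25 (12.118.158.128 - 12.118.158.255) does not contain 12.126.158.237
  12.126.154.0/24 (12.126.154.0 - 12.126.154.255) does not contain 12.126.158.237
  12.126.208.0/20 (12.126.208.0 - 12.126.223.255) does not contain 12.126.158.237
  12.126.0.0/18 (12.126.0.0 - 12.126.63.255) does not contain 12.126.158.237
  12.94.128.0/17 (12.94.128.0 - 12.94.255.255) does not contain 12.126.158.237
Longest matching prefix is /15 -> next hop 6.223.58.136.

6.223.58.136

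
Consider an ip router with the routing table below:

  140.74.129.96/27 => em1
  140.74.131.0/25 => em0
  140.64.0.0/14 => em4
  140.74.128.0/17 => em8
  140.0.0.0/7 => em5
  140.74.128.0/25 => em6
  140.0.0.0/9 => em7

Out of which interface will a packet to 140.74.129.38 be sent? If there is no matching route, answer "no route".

Routes whose prefix contains 140.74.129.38:
  140.0.0.0/7 (140.0.0.0 - 141.255.255.255) -> em5
  140.0.0.0/9 (140.0.0.0 - 140.127.255.255) -> em7
  140.74.128.0/17 (140.74.128.0 - 140.74.255.255) -> em8
More-specific entries that do NOT match:
  140.74.129.96/27 (140.74.129.96 - 140.74.129.127) does not contain 140.74.129.38
  140.74.131.0/25 (140.74.131.0 - 140.74.131.127) does not contain 140.74.129.38
  140.74.128.0/25 (140.74.128.0 - 140.74.128.127) does not contain 140.74.129.38
Longest matching prefix is /17 -> interface em8.

em8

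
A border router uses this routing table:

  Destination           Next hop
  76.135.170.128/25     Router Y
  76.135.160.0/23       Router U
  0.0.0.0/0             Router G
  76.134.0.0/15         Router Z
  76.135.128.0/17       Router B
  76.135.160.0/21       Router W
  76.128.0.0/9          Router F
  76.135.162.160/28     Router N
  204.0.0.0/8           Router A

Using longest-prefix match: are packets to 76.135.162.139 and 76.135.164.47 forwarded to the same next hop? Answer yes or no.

76.135.162.139: longest match 76.135.160.0/21 -> Router W
76.135.164.47: longest match 76.135.160.0/21 -> Router W

yes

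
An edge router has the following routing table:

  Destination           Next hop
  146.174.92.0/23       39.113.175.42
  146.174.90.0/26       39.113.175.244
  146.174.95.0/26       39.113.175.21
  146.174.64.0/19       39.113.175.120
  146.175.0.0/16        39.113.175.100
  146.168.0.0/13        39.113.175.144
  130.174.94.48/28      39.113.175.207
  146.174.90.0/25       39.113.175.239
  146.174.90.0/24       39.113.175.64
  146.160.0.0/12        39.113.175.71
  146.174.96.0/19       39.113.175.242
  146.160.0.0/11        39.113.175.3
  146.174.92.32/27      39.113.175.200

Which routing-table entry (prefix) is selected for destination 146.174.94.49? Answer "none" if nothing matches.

Entries matching 146.174.94.49:
  146.160.0.0/11 (146.160.0.0 - 146.191.255.255)
  146.160.0.0/12 (146.160.0.0 - 146.175.255.255)
  146.168.0.0/13 (146.168.0.0 - 146.175.255.255)
  146.174.64.0/19 (146.174.64.0 - 146.174.95.255)
Most specific is 146.174.64.0/19.

146.174.64.0/19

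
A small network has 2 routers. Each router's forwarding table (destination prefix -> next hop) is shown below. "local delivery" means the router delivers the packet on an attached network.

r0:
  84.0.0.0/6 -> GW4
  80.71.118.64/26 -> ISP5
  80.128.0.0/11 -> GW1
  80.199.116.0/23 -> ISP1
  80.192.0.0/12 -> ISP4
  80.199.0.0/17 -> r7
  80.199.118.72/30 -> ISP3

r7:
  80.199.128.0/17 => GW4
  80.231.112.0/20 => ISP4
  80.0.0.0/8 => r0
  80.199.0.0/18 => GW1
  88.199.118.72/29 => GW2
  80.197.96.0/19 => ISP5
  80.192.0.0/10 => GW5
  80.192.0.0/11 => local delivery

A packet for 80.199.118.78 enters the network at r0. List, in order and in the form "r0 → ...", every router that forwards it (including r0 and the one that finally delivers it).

r0 → r7

At r0: longest match for 80.199.118.78 is 80.199.0.0/17 -> r7
At r7: longest match for 80.199.118.78 is 80.192.0.0/11 -> local delivery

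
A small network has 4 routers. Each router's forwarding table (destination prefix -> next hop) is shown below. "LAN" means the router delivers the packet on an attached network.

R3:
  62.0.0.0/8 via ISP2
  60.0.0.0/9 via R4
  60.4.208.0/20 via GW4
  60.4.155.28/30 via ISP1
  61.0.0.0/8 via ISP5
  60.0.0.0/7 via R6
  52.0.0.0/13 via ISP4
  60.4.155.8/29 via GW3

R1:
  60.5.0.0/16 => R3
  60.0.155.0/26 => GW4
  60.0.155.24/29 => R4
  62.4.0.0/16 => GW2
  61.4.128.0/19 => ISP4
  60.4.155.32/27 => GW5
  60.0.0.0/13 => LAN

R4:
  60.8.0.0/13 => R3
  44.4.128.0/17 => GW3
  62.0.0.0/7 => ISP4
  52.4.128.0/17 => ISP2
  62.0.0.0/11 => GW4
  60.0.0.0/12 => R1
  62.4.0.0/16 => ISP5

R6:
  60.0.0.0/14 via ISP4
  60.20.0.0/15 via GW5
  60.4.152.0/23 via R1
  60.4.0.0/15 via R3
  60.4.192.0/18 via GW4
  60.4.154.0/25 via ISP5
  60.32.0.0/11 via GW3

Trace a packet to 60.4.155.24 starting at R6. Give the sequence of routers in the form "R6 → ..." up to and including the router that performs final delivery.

R6 → R3 → R4 → R1

At R6: longest match for 60.4.155.24 is 60.4.0.0/15 -> R3
At R3: longest match for 60.4.155.24 is 60.0.0.0/9 -> R4
At R4: longest match for 60.4.155.24 is 60.0.0.0/12 -> R1
At R1: longest match for 60.4.155.24 is 60.0.0.0/13 -> LAN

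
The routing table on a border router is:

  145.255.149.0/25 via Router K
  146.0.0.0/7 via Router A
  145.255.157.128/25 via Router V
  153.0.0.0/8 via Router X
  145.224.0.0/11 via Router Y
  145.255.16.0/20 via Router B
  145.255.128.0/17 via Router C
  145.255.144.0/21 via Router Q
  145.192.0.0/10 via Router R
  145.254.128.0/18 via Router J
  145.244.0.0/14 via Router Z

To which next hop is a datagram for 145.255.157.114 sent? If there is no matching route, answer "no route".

Router C

Routes whose prefix contains 145.255.157.114:
  145.192.0.0/10 (145.192.0.0 - 145.255.255.255) -> Router R
  145.224.0.0/11 (145.224.0.0 - 145.255.255.255) -> Router Y
  145.255.128.0/17 (145.255.128.0 - 145.255.255.255) -> Router C
More-specific entries that do NOT match:
  145.255.149.0/25 (145.255.149.0 - 145.255.149.127) does not contain 145.255.157.114
  145.255.157.128/25 (145.255.157.128 - 145.255.157.255) does not contain 145.255.157.114
  145.255.144.0/21 (145.255.144.0 - 145.255.151.255) does not contain 145.255.157.114
  145.255.16.0/20 (145.255.16.0 - 145.255.31.255) does not contain 145.255.157.114
  145.254.128.0/18 (145.254.128.0 - 145.254.191.255) does not contain 145.255.157.114
Longest matching prefix is /17 -> next hop Router C.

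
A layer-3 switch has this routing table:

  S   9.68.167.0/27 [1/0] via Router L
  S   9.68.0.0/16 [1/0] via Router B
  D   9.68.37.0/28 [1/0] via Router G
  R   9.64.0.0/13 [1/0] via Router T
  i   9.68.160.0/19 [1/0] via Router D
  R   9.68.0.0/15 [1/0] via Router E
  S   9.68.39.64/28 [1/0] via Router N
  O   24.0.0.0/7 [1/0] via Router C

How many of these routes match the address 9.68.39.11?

Prefixes containing 9.68.39.11:
  9.64.0.0/13 (9.64.0.0 - 9.71.255.255)
  9.68.0.0/15 (9.68.0.0 - 9.69.255.255)
  9.68.0.0/16 (9.68.0.0 - 9.68.255.255)
Total matching entries: 3.

3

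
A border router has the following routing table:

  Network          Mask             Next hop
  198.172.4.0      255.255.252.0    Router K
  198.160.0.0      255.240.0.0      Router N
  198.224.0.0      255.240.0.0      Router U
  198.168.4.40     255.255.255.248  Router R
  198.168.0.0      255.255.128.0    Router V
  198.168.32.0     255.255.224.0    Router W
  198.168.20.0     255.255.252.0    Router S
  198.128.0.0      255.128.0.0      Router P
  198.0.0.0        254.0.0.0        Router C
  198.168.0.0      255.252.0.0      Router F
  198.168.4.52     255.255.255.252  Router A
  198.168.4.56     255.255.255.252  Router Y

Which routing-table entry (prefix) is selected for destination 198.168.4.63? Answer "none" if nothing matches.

198.168.0.0/17

Entries matching 198.168.4.63:
  198.0.0.0/7 (198.0.0.0 - 199.255.255.255)
  198.128.0.0/9 (198.128.0.0 - 198.255.255.255)
  198.160.0.0/12 (198.160.0.0 - 198.175.255.255)
  198.168.0.0/14 (198.168.0.0 - 198.171.255.255)
  198.168.0.0/17 (198.168.0.0 - 198.168.127.255)
Most specific is 198.168.0.0/17.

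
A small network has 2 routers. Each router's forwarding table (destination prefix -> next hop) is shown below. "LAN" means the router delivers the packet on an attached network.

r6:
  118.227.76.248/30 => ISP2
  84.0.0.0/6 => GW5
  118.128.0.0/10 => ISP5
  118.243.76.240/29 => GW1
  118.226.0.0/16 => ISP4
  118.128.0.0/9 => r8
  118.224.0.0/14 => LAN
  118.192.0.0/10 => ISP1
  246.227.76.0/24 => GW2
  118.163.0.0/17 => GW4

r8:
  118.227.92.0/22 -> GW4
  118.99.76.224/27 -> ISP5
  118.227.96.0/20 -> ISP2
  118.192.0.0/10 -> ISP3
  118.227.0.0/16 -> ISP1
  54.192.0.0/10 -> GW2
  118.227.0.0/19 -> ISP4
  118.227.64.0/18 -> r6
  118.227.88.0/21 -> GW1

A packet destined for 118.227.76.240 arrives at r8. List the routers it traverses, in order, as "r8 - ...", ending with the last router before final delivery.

At r8: longest match for 118.227.76.240 is 118.227.64.0/18 -> r6
At r6: longest match for 118.227.76.240 is 118.224.0.0/14 -> LAN

r8 - r6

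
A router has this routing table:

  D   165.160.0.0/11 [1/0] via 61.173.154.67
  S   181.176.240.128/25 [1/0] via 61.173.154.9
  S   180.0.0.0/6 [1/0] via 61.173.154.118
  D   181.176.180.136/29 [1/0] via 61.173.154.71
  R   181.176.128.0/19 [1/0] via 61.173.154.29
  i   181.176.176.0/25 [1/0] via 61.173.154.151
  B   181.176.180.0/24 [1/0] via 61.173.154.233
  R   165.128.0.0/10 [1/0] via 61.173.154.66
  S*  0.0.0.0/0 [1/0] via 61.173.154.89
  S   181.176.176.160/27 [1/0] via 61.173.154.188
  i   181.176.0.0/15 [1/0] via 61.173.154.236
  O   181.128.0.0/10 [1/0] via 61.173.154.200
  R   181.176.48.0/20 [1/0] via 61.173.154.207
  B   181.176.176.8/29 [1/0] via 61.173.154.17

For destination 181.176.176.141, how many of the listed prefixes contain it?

4

Prefixes containing 181.176.176.141:
  0.0.0.0/0 (default, matches everything)
  180.0.0.0/6 (180.0.0.0 - 183.255.255.255)
  181.128.0.0/10 (181.128.0.0 - 181.191.255.255)
  181.176.0.0/15 (181.176.0.0 - 181.177.255.255)
Total matching entries: 4.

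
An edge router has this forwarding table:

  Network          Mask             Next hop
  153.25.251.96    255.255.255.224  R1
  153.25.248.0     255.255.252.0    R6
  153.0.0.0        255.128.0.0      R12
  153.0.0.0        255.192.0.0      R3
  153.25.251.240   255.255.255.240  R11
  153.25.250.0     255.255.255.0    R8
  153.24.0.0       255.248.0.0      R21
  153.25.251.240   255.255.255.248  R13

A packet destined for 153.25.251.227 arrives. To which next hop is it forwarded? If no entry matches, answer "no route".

R6

Routes whose prefix contains 153.25.251.227:
  153.0.0.0/9 (153.0.0.0 - 153.127.255.255) -> R12
  153.0.0.0/10 (153.0.0.0 - 153.63.255.255) -> R3
  153.24.0.0/13 (153.24.0.0 - 153.31.255.255) -> R21
  153.25.248.0/22 (153.25.248.0 - 153.25.251.255) -> R6
More-specific entries that do NOT match:
  153.25.251.240/29 (153.25.251.240 - 153.25.251.247) does not contain 153.25.251.227
  153.25.251.240/28 (153.25.251.240 - 153.25.251.255) does not contain 153.25.251.227
  153.25.251.96/27 (153.25.251.96 - 153.25.251.127) does not contain 153.25.251.227
  153.25.250.0/24 (153.25.250.0 - 153.25.250.255) does not contain 153.25.251.227
Longest matching prefix is /22 -> next hop R6.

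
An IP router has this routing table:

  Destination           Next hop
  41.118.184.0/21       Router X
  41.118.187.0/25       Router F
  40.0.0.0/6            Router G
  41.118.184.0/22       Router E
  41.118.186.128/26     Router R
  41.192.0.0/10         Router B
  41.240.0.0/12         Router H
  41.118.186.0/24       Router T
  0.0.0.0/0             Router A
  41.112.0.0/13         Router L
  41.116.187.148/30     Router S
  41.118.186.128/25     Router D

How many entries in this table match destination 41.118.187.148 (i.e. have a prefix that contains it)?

5

Prefixes containing 41.118.187.148:
  0.0.0.0/0 (default, matches everything)
  40.0.0.0/6 (40.0.0.0 - 43.255.255.255)
  41.112.0.0/13 (41.112.0.0 - 41.119.255.255)
  41.118.184.0/21 (41.118.184.0 - 41.118.191.255)
  41.118.184.0/22 (41.118.184.0 - 41.118.187.255)
Total matching entries: 5.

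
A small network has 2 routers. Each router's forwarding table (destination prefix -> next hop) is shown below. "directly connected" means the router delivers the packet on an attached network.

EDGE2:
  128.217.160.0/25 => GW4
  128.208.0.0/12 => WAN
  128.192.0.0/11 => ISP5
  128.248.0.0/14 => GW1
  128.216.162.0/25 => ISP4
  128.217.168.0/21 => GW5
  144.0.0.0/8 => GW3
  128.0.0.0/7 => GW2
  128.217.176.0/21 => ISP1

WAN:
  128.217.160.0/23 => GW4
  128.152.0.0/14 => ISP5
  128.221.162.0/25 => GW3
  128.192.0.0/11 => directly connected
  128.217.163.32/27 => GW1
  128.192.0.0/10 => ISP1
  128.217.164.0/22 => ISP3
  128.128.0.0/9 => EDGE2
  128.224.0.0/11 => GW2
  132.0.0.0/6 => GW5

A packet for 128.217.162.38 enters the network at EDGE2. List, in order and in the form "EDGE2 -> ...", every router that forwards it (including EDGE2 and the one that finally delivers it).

EDGE2 -> WAN

At EDGE2: longest match for 128.217.162.38 is 128.208.0.0/12 -> WAN
At WAN: longest match for 128.217.162.38 is 128.192.0.0/11 -> directly connected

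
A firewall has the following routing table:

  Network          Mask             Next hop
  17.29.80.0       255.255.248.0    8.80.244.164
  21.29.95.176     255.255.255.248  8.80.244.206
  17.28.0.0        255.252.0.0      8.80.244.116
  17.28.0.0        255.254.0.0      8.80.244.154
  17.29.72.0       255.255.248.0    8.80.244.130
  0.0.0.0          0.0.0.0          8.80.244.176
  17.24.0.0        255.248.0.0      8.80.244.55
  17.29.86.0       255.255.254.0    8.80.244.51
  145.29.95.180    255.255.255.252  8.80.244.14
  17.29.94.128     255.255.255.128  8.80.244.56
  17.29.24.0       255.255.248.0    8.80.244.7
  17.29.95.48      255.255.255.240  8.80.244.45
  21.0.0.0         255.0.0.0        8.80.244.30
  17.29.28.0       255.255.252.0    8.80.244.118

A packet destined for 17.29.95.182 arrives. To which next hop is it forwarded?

Routes whose prefix contains 17.29.95.182:
  0.0.0.0/0 (default, matches everything) -> 8.80.244.176
  17.24.0.0/13 (17.24.0.0 - 17.31.255.255) -> 8.80.244.55
  17.28.0.0/14 (17.28.0.0 - 17.31.255.255) -> 8.80.244.116
  17.28.0.0/15 (17.28.0.0 - 17.29.255.255) -> 8.80.244.154
More-specific entries that do NOT match:
  145.29.95.180/30 (145.29.95.180 - 145.29.95.183) does not contain 17.29.95.182
  21.29.95.176/29 (21.29.95.176 - 21.29.95.183) does not contain 17.29.95.182
  17.29.95.48/28 (17.29.95.48 - 17.29.95.63) does not contain 17.29.95.182
  17.29.94.128/25 (17.29.94.128 - 17.29.94.255) does not contain 17.29.95.182
  17.29.86.0/23 (17.29.86.0 - 17.29.87.255) does not contain 17.29.95.182
  17.29.28.0/22 (17.29.28.0 - 17.29.31.255) does not contain 17.29.95.182
  17.29.80.0/21 (17.29.80.0 - 17.29.87.255) does not contain 17.29.95.182
  17.29.72.0/21 (17.29.72.0 - 17.29.79.255) does not contain 17.29.95.182
  17.29.24.0/21 (17.29.24.0 - 17.29.31.255) does not contain 17.29.95.182
Longest matching prefix is /15 -> next hop 8.80.244.154.

8.80.244.154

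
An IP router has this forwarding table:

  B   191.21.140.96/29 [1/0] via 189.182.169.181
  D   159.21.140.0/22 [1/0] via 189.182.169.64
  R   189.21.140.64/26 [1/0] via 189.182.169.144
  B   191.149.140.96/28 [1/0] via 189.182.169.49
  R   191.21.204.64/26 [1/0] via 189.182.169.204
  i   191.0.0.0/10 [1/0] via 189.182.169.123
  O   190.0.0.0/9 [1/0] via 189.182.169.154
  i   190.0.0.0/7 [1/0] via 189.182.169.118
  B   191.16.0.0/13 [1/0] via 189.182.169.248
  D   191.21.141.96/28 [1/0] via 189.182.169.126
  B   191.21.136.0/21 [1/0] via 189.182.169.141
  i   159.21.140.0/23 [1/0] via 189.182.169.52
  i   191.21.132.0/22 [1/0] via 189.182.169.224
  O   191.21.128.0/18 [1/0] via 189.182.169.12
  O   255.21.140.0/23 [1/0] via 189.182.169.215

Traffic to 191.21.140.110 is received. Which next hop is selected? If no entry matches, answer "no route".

189.182.169.141

Routes whose prefix contains 191.21.140.110:
  190.0.0.0/7 (190.0.0.0 - 191.255.255.255) -> 189.182.169.118
  191.0.0.0/10 (191.0.0.0 - 191.63.255.255) -> 189.182.169.123
  191.16.0.0/13 (191.16.0.0 - 191.23.255.255) -> 189.182.169.248
  191.21.128.0/18 (191.21.128.0 - 191.21.191.255) -> 189.182.169.12
  191.21.136.0/21 (191.21.136.0 - 191.21.143.255) -> 189.182.169.141
More-specific entries that do NOT match:
  191.21.140.96/29 (191.21.140.96 - 191.21.140.103) does not contain 191.21.140.110
  191.149.140.96/28 (191.149.140.96 - 191.149.140.111) does not contain 191.21.140.110
  191.21.141.96/28 (191.21.141.96 - 191.21.141.111) does not contain 191.21.140.110
  189.21.140.64/26 (189.21.140.64 - 189.21.140.127) does not contain 191.21.140.110
  191.21.204.64/26 (191.21.204.64 - 191.21.204.127) does not contain 191.21.140.110
  159.21.140.0/23 (159.21.140.0 - 159.21.141.255) does not contain 191.21.140.110
  255.21.140.0/23 (255.21.140.0 - 255.21.141.255) does not contain 191.21.140.110
  159.21.140.0/22 (159.21.140.0 - 159.21.143.255) does not contain 191.21.140.110
  191.21.132.0/22 (191.21.132.0 - 191.21.135.255) does not contain 191.21.140.110
Longest matching prefix is /21 -> next hop 189.182.169.141.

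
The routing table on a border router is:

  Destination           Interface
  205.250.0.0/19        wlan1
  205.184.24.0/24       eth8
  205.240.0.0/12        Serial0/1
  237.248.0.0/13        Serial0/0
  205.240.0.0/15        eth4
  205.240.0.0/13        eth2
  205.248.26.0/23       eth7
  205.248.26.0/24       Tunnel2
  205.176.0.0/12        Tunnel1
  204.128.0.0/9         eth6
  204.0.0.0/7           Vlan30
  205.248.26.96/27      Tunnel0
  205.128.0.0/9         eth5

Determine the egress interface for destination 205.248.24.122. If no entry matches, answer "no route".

Serial0/1

Routes whose prefix contains 205.248.24.122:
  204.0.0.0/7 (204.0.0.0 - 205.255.255.255) -> Vlan30
  205.128.0.0/9 (205.128.0.0 - 205.255.255.255) -> eth5
  205.240.0.0/12 (205.240.0.0 - 205.255.255.255) -> Serial0/1
More-specific entries that do NOT match:
  205.248.26.96/27 (205.248.26.96 - 205.248.26.127) does not contain 205.248.24.122
  205.184.24.0/24 (205.184.24.0 - 205.184.24.255) does not contain 205.248.24.122
  205.248.26.0/24 (205.248.26.0 - 205.248.26.255) does not contain 205.248.24.122
  205.248.26.0/23 (205.248.26.0 - 205.248.27.255) does not contain 205.248.24.122
  205.250.0.0/19 (205.250.0.0 - 205.250.31.255) does not contain 205.248.24.122
  205.240.0.0/15 (205.240.0.0 - 205.241.255.255) does not contain 205.248.24.122
  237.248.0.0/13 (237.248.0.0 - 237.255.255.255) does not contain 205.248.24.122
  205.240.0.0/13 (205.240.0.0 - 205.247.255.255) does not contain 205.248.24.122
Longest matching prefix is /12 -> interface Serial0/1.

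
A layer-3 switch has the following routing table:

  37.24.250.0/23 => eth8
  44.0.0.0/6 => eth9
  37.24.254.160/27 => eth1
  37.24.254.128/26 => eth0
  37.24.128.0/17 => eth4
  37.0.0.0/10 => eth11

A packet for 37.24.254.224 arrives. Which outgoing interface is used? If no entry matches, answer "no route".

Routes whose prefix contains 37.24.254.224:
  37.0.0.0/10 (37.0.0.0 - 37.63.255.255) -> eth11
  37.24.128.0/17 (37.24.128.0 - 37.24.255.255) -> eth4
More-specific entries that do NOT match:
  37.24.254.160/27 (37.24.254.160 - 37.24.254.191) does not contain 37.24.254.224
  37.24.254.128/26 (37.24.254.128 - 37.24.254.191) does not contain 37.24.254.224
  37.24.250.0/23 (37.24.250.0 - 37.24.251.255) does not contain 37.24.254.224
Longest matching prefix is /17 -> interface eth4.

eth4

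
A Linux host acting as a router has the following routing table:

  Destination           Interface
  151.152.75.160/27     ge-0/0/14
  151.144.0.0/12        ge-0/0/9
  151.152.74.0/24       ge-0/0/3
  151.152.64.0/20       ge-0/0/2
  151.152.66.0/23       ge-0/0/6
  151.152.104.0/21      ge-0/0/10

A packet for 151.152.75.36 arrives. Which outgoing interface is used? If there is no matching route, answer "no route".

ge-0/0/2

Routes whose prefix contains 151.152.75.36:
  151.144.0.0/12 (151.144.0.0 - 151.159.255.255) -> ge-0/0/9
  151.152.64.0/20 (151.152.64.0 - 151.152.79.255) -> ge-0/0/2
More-specific entries that do NOT match:
  151.152.75.160/27 (151.152.75.160 - 151.152.75.191) does not contain 151.152.75.36
  151.152.74.0/24 (151.152.74.0 - 151.152.74.255) does not contain 151.152.75.36
  151.152.66.0/23 (151.152.66.0 - 151.152.67.255) does not contain 151.152.75.36
  151.152.104.0/21 (151.152.104.0 - 151.152.111.255) does not contain 151.152.75.36
Longest matching prefix is /20 -> interface ge-0/0/2.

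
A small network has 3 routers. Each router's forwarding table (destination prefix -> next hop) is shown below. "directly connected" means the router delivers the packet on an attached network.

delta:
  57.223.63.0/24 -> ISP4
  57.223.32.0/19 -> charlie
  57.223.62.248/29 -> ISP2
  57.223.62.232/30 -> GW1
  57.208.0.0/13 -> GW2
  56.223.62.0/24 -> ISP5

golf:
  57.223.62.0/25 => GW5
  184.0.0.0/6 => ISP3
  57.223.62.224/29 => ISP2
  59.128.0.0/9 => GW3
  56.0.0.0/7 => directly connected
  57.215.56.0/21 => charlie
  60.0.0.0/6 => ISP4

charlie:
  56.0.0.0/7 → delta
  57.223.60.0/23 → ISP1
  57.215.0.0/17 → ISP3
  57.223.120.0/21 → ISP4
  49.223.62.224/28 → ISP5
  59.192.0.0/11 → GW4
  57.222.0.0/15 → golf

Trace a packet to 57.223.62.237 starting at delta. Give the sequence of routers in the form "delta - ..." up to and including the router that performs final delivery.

At delta: longest match for 57.223.62.237 is 57.223.32.0/19 -> charlie
At charlie: longest match for 57.223.62.237 is 57.222.0.0/15 -> golf
At golf: longest match for 57.223.62.237 is 56.0.0.0/7 -> directly connected

delta - charlie - golf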